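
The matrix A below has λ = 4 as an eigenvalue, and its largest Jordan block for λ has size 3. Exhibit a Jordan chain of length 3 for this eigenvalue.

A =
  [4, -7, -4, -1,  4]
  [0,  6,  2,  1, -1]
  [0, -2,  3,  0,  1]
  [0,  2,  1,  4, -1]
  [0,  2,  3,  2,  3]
A Jordan chain for λ = 4 of length 3:
v_1 = (1, 0, 0, 0, 0)ᵀ
v_2 = (-4, 2, -1, 1, 3)ᵀ
v_3 = (0, 0, 1, 0, 0)ᵀ

Let N = A − (4)·I. We want v_3 with N^3 v_3 = 0 but N^2 v_3 ≠ 0; then v_{j-1} := N · v_j for j = 3, …, 2.

Pick v_3 = (0, 0, 1, 0, 0)ᵀ.
Then v_2 = N · v_3 = (-4, 2, -1, 1, 3)ᵀ.
Then v_1 = N · v_2 = (1, 0, 0, 0, 0)ᵀ.

Sanity check: (A − (4)·I) v_1 = (0, 0, 0, 0, 0)ᵀ = 0. ✓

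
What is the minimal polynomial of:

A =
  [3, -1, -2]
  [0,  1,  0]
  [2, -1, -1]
x^2 - 2*x + 1

The characteristic polynomial is χ_A(x) = (x - 1)^3, so the eigenvalues are known. The minimal polynomial is
  m_A(x) = Π_λ (x − λ)^{k_λ}
where k_λ is the size of the *largest* Jordan block for λ (equivalently, the smallest k with (A − λI)^k v = 0 for every generalised eigenvector v of λ).

  λ = 1: largest Jordan block has size 2, contributing (x − 1)^2

So m_A(x) = (x - 1)^2 = x^2 - 2*x + 1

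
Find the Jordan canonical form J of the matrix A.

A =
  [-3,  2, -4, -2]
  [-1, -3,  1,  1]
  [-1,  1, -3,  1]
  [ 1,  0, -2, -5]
J_2(-4) ⊕ J_2(-3)

The characteristic polynomial is
  det(x·I − A) = x^4 + 14*x^3 + 73*x^2 + 168*x + 144 = (x + 3)^2*(x + 4)^2

Eigenvalues and multiplicities (the geometric multiplicity of λ is n − rank(A − λI), which equals the number of Jordan blocks for λ):
  λ = -4: algebraic multiplicity = 2, geometric multiplicity = 1
  λ = -3: algebraic multiplicity = 2, geometric multiplicity = 1

Determining the block sizes for each eigenvalue:
  λ = -4: one block (gm = 1), so the single block has size am = 2 → block sizes [2]
  λ = -3: one block (gm = 1), so the single block has size am = 2 → block sizes [2]

Assembling the blocks gives a Jordan form
J =
  [-4,  1,  0,  0]
  [ 0, -4,  0,  0]
  [ 0,  0, -3,  1]
  [ 0,  0,  0, -3]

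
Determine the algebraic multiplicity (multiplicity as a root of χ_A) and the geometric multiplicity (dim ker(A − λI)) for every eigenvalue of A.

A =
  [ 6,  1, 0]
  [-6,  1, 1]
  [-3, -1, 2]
λ = 3: alg = 3, geom = 1

Step 1 — factor the characteristic polynomial to read off the algebraic multiplicities:
  χ_A(x) = (x - 3)^3

Step 2 — compute geometric multiplicities via the rank-nullity identity g(λ) = n − rank(A − λI):
  rank(A − (3)·I) = 2, so dim ker(A − (3)·I) = n − 2 = 1

Summary:
  λ = 3: algebraic multiplicity = 3, geometric multiplicity = 1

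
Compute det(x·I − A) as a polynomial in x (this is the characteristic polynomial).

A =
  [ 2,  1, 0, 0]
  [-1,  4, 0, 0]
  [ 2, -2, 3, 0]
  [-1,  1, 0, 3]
x^4 - 12*x^3 + 54*x^2 - 108*x + 81

Expanding det(x·I − A) (e.g. by cofactor expansion or by noting that A is similar to its Jordan form J, which has the same characteristic polynomial as A) gives
  χ_A(x) = x^4 - 12*x^3 + 54*x^2 - 108*x + 81
which factors as (x - 3)^4. The eigenvalues (with algebraic multiplicities) are λ = 3 with multiplicity 4.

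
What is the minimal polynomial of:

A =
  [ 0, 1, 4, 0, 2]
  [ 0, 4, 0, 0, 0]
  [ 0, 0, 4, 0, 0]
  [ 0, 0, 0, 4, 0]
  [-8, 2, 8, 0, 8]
x^2 - 8*x + 16

The characteristic polynomial is χ_A(x) = (x - 4)^5, so the eigenvalues are known. The minimal polynomial is
  m_A(x) = Π_λ (x − λ)^{k_λ}
where k_λ is the size of the *largest* Jordan block for λ (equivalently, the smallest k with (A − λI)^k v = 0 for every generalised eigenvector v of λ).

  λ = 4: largest Jordan block has size 2, contributing (x − 4)^2

So m_A(x) = (x - 4)^2 = x^2 - 8*x + 16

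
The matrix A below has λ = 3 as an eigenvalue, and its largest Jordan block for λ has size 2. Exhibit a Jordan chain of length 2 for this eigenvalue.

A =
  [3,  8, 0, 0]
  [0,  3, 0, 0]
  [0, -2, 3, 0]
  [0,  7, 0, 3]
A Jordan chain for λ = 3 of length 2:
v_1 = (8, 0, -2, 7)ᵀ
v_2 = (0, 1, 0, 0)ᵀ

Let N = A − (3)·I. We want v_2 with N^2 v_2 = 0 but N^1 v_2 ≠ 0; then v_{j-1} := N · v_j for j = 2, …, 2.

Pick v_2 = (0, 1, 0, 0)ᵀ.
Then v_1 = N · v_2 = (8, 0, -2, 7)ᵀ.

Sanity check: (A − (3)·I) v_1 = (0, 0, 0, 0)ᵀ = 0. ✓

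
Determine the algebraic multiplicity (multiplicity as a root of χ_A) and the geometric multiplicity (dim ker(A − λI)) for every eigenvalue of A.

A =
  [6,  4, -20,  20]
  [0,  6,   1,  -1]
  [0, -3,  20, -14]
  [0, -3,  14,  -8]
λ = 6: alg = 4, geom = 2

Step 1 — factor the characteristic polynomial to read off the algebraic multiplicities:
  χ_A(x) = (x - 6)^4

Step 2 — compute geometric multiplicities via the rank-nullity identity g(λ) = n − rank(A − λI):
  rank(A − (6)·I) = 2, so dim ker(A − (6)·I) = n − 2 = 2

Summary:
  λ = 6: algebraic multiplicity = 4, geometric multiplicity = 2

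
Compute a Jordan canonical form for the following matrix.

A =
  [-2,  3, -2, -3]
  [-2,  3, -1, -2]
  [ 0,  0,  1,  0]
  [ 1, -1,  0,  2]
J_3(1) ⊕ J_1(1)

The characteristic polynomial is
  det(x·I − A) = x^4 - 4*x^3 + 6*x^2 - 4*x + 1 = (x - 1)^4

Eigenvalues and multiplicities (the geometric multiplicity of λ is n − rank(A − λI), which equals the number of Jordan blocks for λ):
  λ = 1: algebraic multiplicity = 4, geometric multiplicity = 2

Determining the block sizes for each eigenvalue:
  λ = 1: with am = 4 and gm = 2, the partition is not yet determined (e.g. several partitions of 4 into 2 parts exist). Let N = A − (1)·I. Computing rank(N^1) = 2, rank(N^2) = 1, rank(N^3) = 0; the number of blocks of size ≥ j is rank(N^{j−1}) − rank(N^j), giving [2, 1, 1]. So we have 1 block(s) of size 3, 1 block(s) of size 1 → block sizes [3, 1]

Assembling the blocks gives a Jordan form
J =
  [1, 1, 0, 0]
  [0, 1, 1, 0]
  [0, 0, 1, 0]
  [0, 0, 0, 1]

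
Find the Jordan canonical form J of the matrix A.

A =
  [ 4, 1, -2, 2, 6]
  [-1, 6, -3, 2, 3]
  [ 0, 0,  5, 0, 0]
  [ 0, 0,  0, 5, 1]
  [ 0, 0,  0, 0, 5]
J_3(5) ⊕ J_2(5)

The characteristic polynomial is
  det(x·I − A) = x^5 - 25*x^4 + 250*x^3 - 1250*x^2 + 3125*x - 3125 = (x - 5)^5

Eigenvalues and multiplicities (the geometric multiplicity of λ is n − rank(A − λI), which equals the number of Jordan blocks for λ):
  λ = 5: algebraic multiplicity = 5, geometric multiplicity = 2

Determining the block sizes for each eigenvalue:
  λ = 5: with am = 5 and gm = 2, the partition is not yet determined (e.g. several partitions of 5 into 2 parts exist). Let N = A − (5)·I. Computing rank(N^1) = 3, rank(N^2) = 1, rank(N^3) = 0; the number of blocks of size ≥ j is rank(N^{j−1}) − rank(N^j), giving [2, 2, 1]. So we have 1 block(s) of size 3, 1 block(s) of size 2 → block sizes [3, 2]

Assembling the blocks gives a Jordan form
J =
  [5, 1, 0, 0, 0]
  [0, 5, 1, 0, 0]
  [0, 0, 5, 0, 0]
  [0, 0, 0, 5, 1]
  [0, 0, 0, 0, 5]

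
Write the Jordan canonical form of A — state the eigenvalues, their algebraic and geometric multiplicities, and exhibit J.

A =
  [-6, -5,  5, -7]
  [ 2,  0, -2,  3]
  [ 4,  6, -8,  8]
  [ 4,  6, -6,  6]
J_3(-2) ⊕ J_1(-2)

The characteristic polynomial is
  det(x·I − A) = x^4 + 8*x^3 + 24*x^2 + 32*x + 16 = (x + 2)^4

Eigenvalues and multiplicities (the geometric multiplicity of λ is n − rank(A − λI), which equals the number of Jordan blocks for λ):
  λ = -2: algebraic multiplicity = 4, geometric multiplicity = 2

Determining the block sizes for each eigenvalue:
  λ = -2: with am = 4 and gm = 2, the partition is not yet determined (e.g. several partitions of 4 into 2 parts exist). Let N = A − (-2)·I. Computing rank(N^1) = 2, rank(N^2) = 1, rank(N^3) = 0; the number of blocks of size ≥ j is rank(N^{j−1}) − rank(N^j), giving [2, 1, 1]. So we have 1 block(s) of size 3, 1 block(s) of size 1 → block sizes [3, 1]

Assembling the blocks gives a Jordan form
J =
  [-2,  1,  0,  0]
  [ 0, -2,  1,  0]
  [ 0,  0, -2,  0]
  [ 0,  0,  0, -2]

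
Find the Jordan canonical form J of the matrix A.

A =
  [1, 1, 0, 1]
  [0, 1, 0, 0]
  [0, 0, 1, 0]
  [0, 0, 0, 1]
J_2(1) ⊕ J_1(1) ⊕ J_1(1)

The characteristic polynomial is
  det(x·I − A) = x^4 - 4*x^3 + 6*x^2 - 4*x + 1 = (x - 1)^4

Eigenvalues and multiplicities (the geometric multiplicity of λ is n − rank(A − λI), which equals the number of Jordan blocks for λ):
  λ = 1: algebraic multiplicity = 4, geometric multiplicity = 3

Determining the block sizes for each eigenvalue:
  λ = 1: 3 blocks summing to 4 forces exactly one block of size 2 and the rest size 1 → block sizes [2, 1, 1]

Assembling the blocks gives a Jordan form
J =
  [1, 1, 0, 0]
  [0, 1, 0, 0]
  [0, 0, 1, 0]
  [0, 0, 0, 1]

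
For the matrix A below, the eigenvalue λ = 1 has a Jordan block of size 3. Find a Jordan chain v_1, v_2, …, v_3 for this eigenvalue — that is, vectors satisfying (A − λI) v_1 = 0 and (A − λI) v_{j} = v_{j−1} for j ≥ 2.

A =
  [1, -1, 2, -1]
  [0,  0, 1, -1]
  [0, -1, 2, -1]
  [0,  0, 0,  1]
A Jordan chain for λ = 1 of length 3:
v_1 = (-1, 0, 0, 0)ᵀ
v_2 = (-1, -1, -1, 0)ᵀ
v_3 = (0, 1, 0, 0)ᵀ

Let N = A − (1)·I. We want v_3 with N^3 v_3 = 0 but N^2 v_3 ≠ 0; then v_{j-1} := N · v_j for j = 3, …, 2.

Pick v_3 = (0, 1, 0, 0)ᵀ.
Then v_2 = N · v_3 = (-1, -1, -1, 0)ᵀ.
Then v_1 = N · v_2 = (-1, 0, 0, 0)ᵀ.

Sanity check: (A − (1)·I) v_1 = (0, 0, 0, 0)ᵀ = 0. ✓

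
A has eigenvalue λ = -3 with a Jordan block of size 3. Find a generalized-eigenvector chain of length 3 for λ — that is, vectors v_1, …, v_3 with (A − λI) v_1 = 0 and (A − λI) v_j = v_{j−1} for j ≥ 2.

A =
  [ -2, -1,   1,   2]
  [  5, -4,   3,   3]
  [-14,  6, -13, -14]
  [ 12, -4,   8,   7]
A Jordan chain for λ = -3 of length 3:
v_1 = (6, -6, -12, 0)ᵀ
v_2 = (1, 5, -14, 12)ᵀ
v_3 = (1, 0, 0, 0)ᵀ

Let N = A − (-3)·I. We want v_3 with N^3 v_3 = 0 but N^2 v_3 ≠ 0; then v_{j-1} := N · v_j for j = 3, …, 2.

Pick v_3 = (1, 0, 0, 0)ᵀ.
Then v_2 = N · v_3 = (1, 5, -14, 12)ᵀ.
Then v_1 = N · v_2 = (6, -6, -12, 0)ᵀ.

Sanity check: (A − (-3)·I) v_1 = (0, 0, 0, 0)ᵀ = 0. ✓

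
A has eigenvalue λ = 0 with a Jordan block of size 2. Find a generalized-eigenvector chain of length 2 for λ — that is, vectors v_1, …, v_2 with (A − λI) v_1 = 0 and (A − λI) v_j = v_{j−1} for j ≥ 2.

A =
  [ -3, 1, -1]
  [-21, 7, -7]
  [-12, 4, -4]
A Jordan chain for λ = 0 of length 2:
v_1 = (-3, -21, -12)ᵀ
v_2 = (1, 0, 0)ᵀ

Let N = A − (0)·I. We want v_2 with N^2 v_2 = 0 but N^1 v_2 ≠ 0; then v_{j-1} := N · v_j for j = 2, …, 2.

Pick v_2 = (1, 0, 0)ᵀ.
Then v_1 = N · v_2 = (-3, -21, -12)ᵀ.

Sanity check: (A − (0)·I) v_1 = (0, 0, 0)ᵀ = 0. ✓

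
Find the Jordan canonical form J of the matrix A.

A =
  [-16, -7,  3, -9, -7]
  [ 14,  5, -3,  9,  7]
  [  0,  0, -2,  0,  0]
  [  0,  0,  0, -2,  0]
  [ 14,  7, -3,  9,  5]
J_2(-2) ⊕ J_1(-2) ⊕ J_1(-2) ⊕ J_1(-2)

The characteristic polynomial is
  det(x·I − A) = x^5 + 10*x^4 + 40*x^3 + 80*x^2 + 80*x + 32 = (x + 2)^5

Eigenvalues and multiplicities (the geometric multiplicity of λ is n − rank(A − λI), which equals the number of Jordan blocks for λ):
  λ = -2: algebraic multiplicity = 5, geometric multiplicity = 4

Determining the block sizes for each eigenvalue:
  λ = -2: 4 blocks summing to 5 forces exactly one block of size 2 and the rest size 1 → block sizes [2, 1, 1, 1]

Assembling the blocks gives a Jordan form
J =
  [-2,  1,  0,  0,  0]
  [ 0, -2,  0,  0,  0]
  [ 0,  0, -2,  0,  0]
  [ 0,  0,  0, -2,  0]
  [ 0,  0,  0,  0, -2]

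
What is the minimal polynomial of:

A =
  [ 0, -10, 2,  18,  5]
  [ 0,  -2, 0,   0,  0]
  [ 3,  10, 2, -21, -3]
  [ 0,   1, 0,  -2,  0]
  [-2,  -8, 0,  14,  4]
x^5 - 2*x^4 - 8*x^3 + 16*x^2 + 16*x - 32

The characteristic polynomial is χ_A(x) = (x - 2)^3*(x + 2)^2, so the eigenvalues are known. The minimal polynomial is
  m_A(x) = Π_λ (x − λ)^{k_λ}
where k_λ is the size of the *largest* Jordan block for λ (equivalently, the smallest k with (A − λI)^k v = 0 for every generalised eigenvector v of λ).

  λ = -2: largest Jordan block has size 2, contributing (x + 2)^2
  λ = 2: largest Jordan block has size 3, contributing (x − 2)^3

So m_A(x) = (x - 2)^3*(x + 2)^2 = x^5 - 2*x^4 - 8*x^3 + 16*x^2 + 16*x - 32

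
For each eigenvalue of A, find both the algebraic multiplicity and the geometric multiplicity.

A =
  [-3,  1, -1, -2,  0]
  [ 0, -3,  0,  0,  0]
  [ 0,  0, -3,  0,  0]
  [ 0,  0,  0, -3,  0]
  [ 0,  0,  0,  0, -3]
λ = -3: alg = 5, geom = 4

Step 1 — factor the characteristic polynomial to read off the algebraic multiplicities:
  χ_A(x) = (x + 3)^5

Step 2 — compute geometric multiplicities via the rank-nullity identity g(λ) = n − rank(A − λI):
  rank(A − (-3)·I) = 1, so dim ker(A − (-3)·I) = n − 1 = 4

Summary:
  λ = -3: algebraic multiplicity = 5, geometric multiplicity = 4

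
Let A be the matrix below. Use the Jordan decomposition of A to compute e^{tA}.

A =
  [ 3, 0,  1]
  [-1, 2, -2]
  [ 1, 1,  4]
e^{tA} =
  [t^2*exp(3*t)/2 + exp(3*t), t^2*exp(3*t)/2, t^2*exp(3*t)/2 + t*exp(3*t)]
  [-t^2*exp(3*t)/2 - t*exp(3*t), -t^2*exp(3*t)/2 - t*exp(3*t) + exp(3*t), -t^2*exp(3*t)/2 - 2*t*exp(3*t)]
  [t*exp(3*t), t*exp(3*t), t*exp(3*t) + exp(3*t)]

Strategy: write A = P · J · P⁻¹ where J is a Jordan canonical form, so e^{tA} = P · e^{tJ} · P⁻¹, and e^{tJ} can be computed block-by-block.

A has Jordan form
J =
  [3, 1, 0]
  [0, 3, 1]
  [0, 0, 3]
(up to reordering of blocks).

Per-block formulas:
  For a 3×3 Jordan block J_3(3): exp(t · J_3(3)) = e^(3t)·(I + t·N + (t^2/2)·N^2), where N is the 3×3 nilpotent shift.

After assembling e^{tJ} and conjugating by P, we get:

e^{tA} =
  [t^2*exp(3*t)/2 + exp(3*t), t^2*exp(3*t)/2, t^2*exp(3*t)/2 + t*exp(3*t)]
  [-t^2*exp(3*t)/2 - t*exp(3*t), -t^2*exp(3*t)/2 - t*exp(3*t) + exp(3*t), -t^2*exp(3*t)/2 - 2*t*exp(3*t)]
  [t*exp(3*t), t*exp(3*t), t*exp(3*t) + exp(3*t)]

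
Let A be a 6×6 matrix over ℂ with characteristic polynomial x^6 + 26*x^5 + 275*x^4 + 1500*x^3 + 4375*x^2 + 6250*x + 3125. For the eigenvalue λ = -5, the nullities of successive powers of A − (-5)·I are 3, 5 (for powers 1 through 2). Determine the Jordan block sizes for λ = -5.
Block sizes for λ = -5: [2, 2, 1]

From the dimensions of kernels of powers, the number of Jordan blocks of size at least j is d_j − d_{j−1} where d_j = dim ker(N^j) (with d_0 = 0). Computing the differences gives [3, 2].
The number of blocks of size exactly k is (#blocks of size ≥ k) − (#blocks of size ≥ k + 1), so the partition is: 1 block(s) of size 1, 2 block(s) of size 2.
In nonincreasing order the block sizes are [2, 2, 1].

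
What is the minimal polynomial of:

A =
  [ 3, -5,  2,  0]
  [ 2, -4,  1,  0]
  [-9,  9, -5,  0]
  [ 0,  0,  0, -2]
x^3 + 6*x^2 + 12*x + 8

The characteristic polynomial is χ_A(x) = (x + 2)^4, so the eigenvalues are known. The minimal polynomial is
  m_A(x) = Π_λ (x − λ)^{k_λ}
where k_λ is the size of the *largest* Jordan block for λ (equivalently, the smallest k with (A − λI)^k v = 0 for every generalised eigenvector v of λ).

  λ = -2: largest Jordan block has size 3, contributing (x + 2)^3

So m_A(x) = (x + 2)^3 = x^3 + 6*x^2 + 12*x + 8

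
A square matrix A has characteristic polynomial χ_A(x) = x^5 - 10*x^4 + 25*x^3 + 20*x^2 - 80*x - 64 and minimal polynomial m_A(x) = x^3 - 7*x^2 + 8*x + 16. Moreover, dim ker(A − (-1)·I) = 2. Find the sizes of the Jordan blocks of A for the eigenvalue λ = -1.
Block sizes for λ = -1: [1, 1]

Step 1 — from the characteristic polynomial, algebraic multiplicity of λ = -1 is 2. From dim ker(A − (-1)·I) = 2, there are exactly 2 Jordan blocks for λ = -1.
Step 2 — from the minimal polynomial, the factor (x + 1) tells us the largest block for λ = -1 has size 1.
Step 3 — with total size 2, 2 blocks, and largest block 1, the block sizes (in nonincreasing order) are [1, 1].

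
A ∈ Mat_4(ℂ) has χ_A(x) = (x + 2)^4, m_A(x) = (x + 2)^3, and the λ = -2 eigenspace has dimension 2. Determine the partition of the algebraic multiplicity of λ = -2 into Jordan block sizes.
Block sizes for λ = -2: [3, 1]

Step 1 — from the characteristic polynomial, algebraic multiplicity of λ = -2 is 4. From dim ker(A − (-2)·I) = 2, there are exactly 2 Jordan blocks for λ = -2.
Step 2 — from the minimal polynomial, the factor (x + 2)^3 tells us the largest block for λ = -2 has size 3.
Step 3 — with total size 4, 2 blocks, and largest block 3, the block sizes (in nonincreasing order) are [3, 1].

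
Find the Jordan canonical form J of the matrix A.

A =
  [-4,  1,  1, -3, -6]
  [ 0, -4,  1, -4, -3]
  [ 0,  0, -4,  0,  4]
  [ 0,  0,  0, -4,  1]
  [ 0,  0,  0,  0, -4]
J_3(-4) ⊕ J_2(-4)

The characteristic polynomial is
  det(x·I − A) = x^5 + 20*x^4 + 160*x^3 + 640*x^2 + 1280*x + 1024 = (x + 4)^5

Eigenvalues and multiplicities (the geometric multiplicity of λ is n − rank(A − λI), which equals the number of Jordan blocks for λ):
  λ = -4: algebraic multiplicity = 5, geometric multiplicity = 2

Determining the block sizes for each eigenvalue:
  λ = -4: with am = 5 and gm = 2, the partition is not yet determined (e.g. several partitions of 5 into 2 parts exist). Let N = A − (-4)·I. Computing rank(N^1) = 3, rank(N^2) = 1, rank(N^3) = 0; the number of blocks of size ≥ j is rank(N^{j−1}) − rank(N^j), giving [2, 2, 1]. So we have 1 block(s) of size 3, 1 block(s) of size 2 → block sizes [3, 2]

Assembling the blocks gives a Jordan form
J =
  [-4,  1,  0,  0,  0]
  [ 0, -4,  1,  0,  0]
  [ 0,  0, -4,  0,  0]
  [ 0,  0,  0, -4,  1]
  [ 0,  0,  0,  0, -4]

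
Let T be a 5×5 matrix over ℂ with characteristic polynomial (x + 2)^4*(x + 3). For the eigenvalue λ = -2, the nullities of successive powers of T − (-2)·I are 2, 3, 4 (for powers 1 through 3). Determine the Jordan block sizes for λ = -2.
Block sizes for λ = -2: [3, 1]

From the dimensions of kernels of powers, the number of Jordan blocks of size at least j is d_j − d_{j−1} where d_j = dim ker(N^j) (with d_0 = 0). Computing the differences gives [2, 1, 1].
The number of blocks of size exactly k is (#blocks of size ≥ k) − (#blocks of size ≥ k + 1), so the partition is: 1 block(s) of size 1, 1 block(s) of size 3.
In nonincreasing order the block sizes are [3, 1].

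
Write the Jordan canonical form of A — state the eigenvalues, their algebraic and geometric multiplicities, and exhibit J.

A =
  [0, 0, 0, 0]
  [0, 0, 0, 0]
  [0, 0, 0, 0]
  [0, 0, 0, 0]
J_1(0) ⊕ J_1(0) ⊕ J_1(0) ⊕ J_1(0)

The characteristic polynomial is
  det(x·I − A) = x^4

Eigenvalues and multiplicities (the geometric multiplicity of λ is n − rank(A − λI), which equals the number of Jordan blocks for λ):
  λ = 0: algebraic multiplicity = 4, geometric multiplicity = 4

Determining the block sizes for each eigenvalue:
  λ = 0: gm = am = 4, so every block has size 1 → block sizes [1, 1, 1, 1]

Assembling the blocks gives a Jordan form
J =
  [0, 0, 0, 0]
  [0, 0, 0, 0]
  [0, 0, 0, 0]
  [0, 0, 0, 0]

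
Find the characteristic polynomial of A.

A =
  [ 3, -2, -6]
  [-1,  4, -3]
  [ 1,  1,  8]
x^3 - 15*x^2 + 75*x - 125

Expanding det(x·I − A) (e.g. by cofactor expansion or by noting that A is similar to its Jordan form J, which has the same characteristic polynomial as A) gives
  χ_A(x) = x^3 - 15*x^2 + 75*x - 125
which factors as (x - 5)^3. The eigenvalues (with algebraic multiplicities) are λ = 5 with multiplicity 3.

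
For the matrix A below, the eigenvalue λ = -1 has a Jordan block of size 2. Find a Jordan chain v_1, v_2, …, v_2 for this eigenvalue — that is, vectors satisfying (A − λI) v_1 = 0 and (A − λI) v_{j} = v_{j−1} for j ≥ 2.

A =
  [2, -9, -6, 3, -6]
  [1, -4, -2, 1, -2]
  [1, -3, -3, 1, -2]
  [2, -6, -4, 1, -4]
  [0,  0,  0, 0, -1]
A Jordan chain for λ = -1 of length 2:
v_1 = (3, 1, 1, 2, 0)ᵀ
v_2 = (1, 0, 0, 0, 0)ᵀ

Let N = A − (-1)·I. We want v_2 with N^2 v_2 = 0 but N^1 v_2 ≠ 0; then v_{j-1} := N · v_j for j = 2, …, 2.

Pick v_2 = (1, 0, 0, 0, 0)ᵀ.
Then v_1 = N · v_2 = (3, 1, 1, 2, 0)ᵀ.

Sanity check: (A − (-1)·I) v_1 = (0, 0, 0, 0, 0)ᵀ = 0. ✓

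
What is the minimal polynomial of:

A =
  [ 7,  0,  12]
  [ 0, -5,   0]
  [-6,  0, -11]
x^2 + 4*x - 5

The characteristic polynomial is χ_A(x) = (x - 1)*(x + 5)^2, so the eigenvalues are known. The minimal polynomial is
  m_A(x) = Π_λ (x − λ)^{k_λ}
where k_λ is the size of the *largest* Jordan block for λ (equivalently, the smallest k with (A − λI)^k v = 0 for every generalised eigenvector v of λ).

  λ = -5: largest Jordan block has size 1, contributing (x + 5)
  λ = 1: largest Jordan block has size 1, contributing (x − 1)

So m_A(x) = (x - 1)*(x + 5) = x^2 + 4*x - 5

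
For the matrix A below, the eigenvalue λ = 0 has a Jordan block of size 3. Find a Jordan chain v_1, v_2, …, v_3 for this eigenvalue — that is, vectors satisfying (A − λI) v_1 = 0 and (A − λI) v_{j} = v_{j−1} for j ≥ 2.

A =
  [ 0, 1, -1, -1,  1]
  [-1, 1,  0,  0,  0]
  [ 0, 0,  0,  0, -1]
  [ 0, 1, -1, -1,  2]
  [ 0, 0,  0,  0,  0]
A Jordan chain for λ = 0 of length 3:
v_1 = (-1, -1, 0, -1, 0)ᵀ
v_2 = (0, -1, 0, 0, 0)ᵀ
v_3 = (1, 0, 0, 0, 0)ᵀ

Let N = A − (0)·I. We want v_3 with N^3 v_3 = 0 but N^2 v_3 ≠ 0; then v_{j-1} := N · v_j for j = 3, …, 2.

Pick v_3 = (1, 0, 0, 0, 0)ᵀ.
Then v_2 = N · v_3 = (0, -1, 0, 0, 0)ᵀ.
Then v_1 = N · v_2 = (-1, -1, 0, -1, 0)ᵀ.

Sanity check: (A − (0)·I) v_1 = (0, 0, 0, 0, 0)ᵀ = 0. ✓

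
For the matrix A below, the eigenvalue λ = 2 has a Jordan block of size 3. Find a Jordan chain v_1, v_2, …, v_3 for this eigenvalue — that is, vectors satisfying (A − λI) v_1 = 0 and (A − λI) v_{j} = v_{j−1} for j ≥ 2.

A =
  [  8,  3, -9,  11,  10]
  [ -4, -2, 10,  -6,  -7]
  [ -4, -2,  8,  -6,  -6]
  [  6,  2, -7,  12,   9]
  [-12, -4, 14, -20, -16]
A Jordan chain for λ = 2 of length 3:
v_1 = (6, 0, -4, 8, -16)ᵀ
v_2 = (6, -4, -4, 6, -12)ᵀ
v_3 = (1, 0, 0, 0, 0)ᵀ

Let N = A − (2)·I. We want v_3 with N^3 v_3 = 0 but N^2 v_3 ≠ 0; then v_{j-1} := N · v_j for j = 3, …, 2.

Pick v_3 = (1, 0, 0, 0, 0)ᵀ.
Then v_2 = N · v_3 = (6, -4, -4, 6, -12)ᵀ.
Then v_1 = N · v_2 = (6, 0, -4, 8, -16)ᵀ.

Sanity check: (A − (2)·I) v_1 = (0, 0, 0, 0, 0)ᵀ = 0. ✓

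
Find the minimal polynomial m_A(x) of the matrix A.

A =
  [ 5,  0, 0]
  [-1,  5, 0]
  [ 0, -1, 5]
x^3 - 15*x^2 + 75*x - 125

The characteristic polynomial is χ_A(x) = (x - 5)^3, so the eigenvalues are known. The minimal polynomial is
  m_A(x) = Π_λ (x − λ)^{k_λ}
where k_λ is the size of the *largest* Jordan block for λ (equivalently, the smallest k with (A − λI)^k v = 0 for every generalised eigenvector v of λ).

  λ = 5: largest Jordan block has size 3, contributing (x − 5)^3

So m_A(x) = (x - 5)^3 = x^3 - 15*x^2 + 75*x - 125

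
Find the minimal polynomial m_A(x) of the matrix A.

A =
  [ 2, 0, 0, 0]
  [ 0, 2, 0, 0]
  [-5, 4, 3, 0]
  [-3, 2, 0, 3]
x^2 - 5*x + 6

The characteristic polynomial is χ_A(x) = (x - 3)^2*(x - 2)^2, so the eigenvalues are known. The minimal polynomial is
  m_A(x) = Π_λ (x − λ)^{k_λ}
where k_λ is the size of the *largest* Jordan block for λ (equivalently, the smallest k with (A − λI)^k v = 0 for every generalised eigenvector v of λ).

  λ = 2: largest Jordan block has size 1, contributing (x − 2)
  λ = 3: largest Jordan block has size 1, contributing (x − 3)

So m_A(x) = (x - 3)*(x - 2) = x^2 - 5*x + 6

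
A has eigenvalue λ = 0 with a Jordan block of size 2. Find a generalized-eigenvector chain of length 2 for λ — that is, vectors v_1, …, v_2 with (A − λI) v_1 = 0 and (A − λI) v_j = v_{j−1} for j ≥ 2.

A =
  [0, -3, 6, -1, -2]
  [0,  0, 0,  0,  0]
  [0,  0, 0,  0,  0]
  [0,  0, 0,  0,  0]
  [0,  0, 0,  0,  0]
A Jordan chain for λ = 0 of length 2:
v_1 = (-3, 0, 0, 0, 0)ᵀ
v_2 = (0, 1, 0, 0, 0)ᵀ

Let N = A − (0)·I. We want v_2 with N^2 v_2 = 0 but N^1 v_2 ≠ 0; then v_{j-1} := N · v_j for j = 2, …, 2.

Pick v_2 = (0, 1, 0, 0, 0)ᵀ.
Then v_1 = N · v_2 = (-3, 0, 0, 0, 0)ᵀ.

Sanity check: (A − (0)·I) v_1 = (0, 0, 0, 0, 0)ᵀ = 0. ✓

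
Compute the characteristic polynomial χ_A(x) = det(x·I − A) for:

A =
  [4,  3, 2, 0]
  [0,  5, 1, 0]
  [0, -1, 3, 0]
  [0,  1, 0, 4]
x^4 - 16*x^3 + 96*x^2 - 256*x + 256

Expanding det(x·I − A) (e.g. by cofactor expansion or by noting that A is similar to its Jordan form J, which has the same characteristic polynomial as A) gives
  χ_A(x) = x^4 - 16*x^3 + 96*x^2 - 256*x + 256
which factors as (x - 4)^4. The eigenvalues (with algebraic multiplicities) are λ = 4 with multiplicity 4.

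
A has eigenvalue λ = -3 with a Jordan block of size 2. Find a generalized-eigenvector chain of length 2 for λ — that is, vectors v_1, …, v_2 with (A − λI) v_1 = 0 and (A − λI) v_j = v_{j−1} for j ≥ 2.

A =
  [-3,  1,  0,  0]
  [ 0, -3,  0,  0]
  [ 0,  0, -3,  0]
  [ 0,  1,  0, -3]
A Jordan chain for λ = -3 of length 2:
v_1 = (1, 0, 0, 1)ᵀ
v_2 = (0, 1, 0, 0)ᵀ

Let N = A − (-3)·I. We want v_2 with N^2 v_2 = 0 but N^1 v_2 ≠ 0; then v_{j-1} := N · v_j for j = 2, …, 2.

Pick v_2 = (0, 1, 0, 0)ᵀ.
Then v_1 = N · v_2 = (1, 0, 0, 1)ᵀ.

Sanity check: (A − (-3)·I) v_1 = (0, 0, 0, 0)ᵀ = 0. ✓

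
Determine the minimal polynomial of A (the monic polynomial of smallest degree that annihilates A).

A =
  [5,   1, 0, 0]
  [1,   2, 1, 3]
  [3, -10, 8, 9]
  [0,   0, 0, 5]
x^3 - 15*x^2 + 75*x - 125

The characteristic polynomial is χ_A(x) = (x - 5)^4, so the eigenvalues are known. The minimal polynomial is
  m_A(x) = Π_λ (x − λ)^{k_λ}
where k_λ is the size of the *largest* Jordan block for λ (equivalently, the smallest k with (A − λI)^k v = 0 for every generalised eigenvector v of λ).

  λ = 5: largest Jordan block has size 3, contributing (x − 5)^3

So m_A(x) = (x - 5)^3 = x^3 - 15*x^2 + 75*x - 125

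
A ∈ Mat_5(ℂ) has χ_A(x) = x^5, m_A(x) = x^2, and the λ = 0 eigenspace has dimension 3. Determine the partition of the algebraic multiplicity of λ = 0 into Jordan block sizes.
Block sizes for λ = 0: [2, 2, 1]

Step 1 — from the characteristic polynomial, algebraic multiplicity of λ = 0 is 5. From dim ker(A − (0)·I) = 3, there are exactly 3 Jordan blocks for λ = 0.
Step 2 — from the minimal polynomial, the factor (x − 0)^2 tells us the largest block for λ = 0 has size 2.
Step 3 — with total size 5, 3 blocks, and largest block 2, the block sizes (in nonincreasing order) are [2, 2, 1].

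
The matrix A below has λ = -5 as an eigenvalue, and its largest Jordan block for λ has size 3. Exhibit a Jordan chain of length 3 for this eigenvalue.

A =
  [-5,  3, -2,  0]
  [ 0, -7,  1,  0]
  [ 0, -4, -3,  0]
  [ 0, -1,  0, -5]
A Jordan chain for λ = -5 of length 3:
v_1 = (2, 0, 0, 2)ᵀ
v_2 = (3, -2, -4, -1)ᵀ
v_3 = (0, 1, 0, 0)ᵀ

Let N = A − (-5)·I. We want v_3 with N^3 v_3 = 0 but N^2 v_3 ≠ 0; then v_{j-1} := N · v_j for j = 3, …, 2.

Pick v_3 = (0, 1, 0, 0)ᵀ.
Then v_2 = N · v_3 = (3, -2, -4, -1)ᵀ.
Then v_1 = N · v_2 = (2, 0, 0, 2)ᵀ.

Sanity check: (A − (-5)·I) v_1 = (0, 0, 0, 0)ᵀ = 0. ✓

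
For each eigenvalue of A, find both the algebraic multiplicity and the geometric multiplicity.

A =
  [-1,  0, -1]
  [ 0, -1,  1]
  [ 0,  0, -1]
λ = -1: alg = 3, geom = 2

Step 1 — factor the characteristic polynomial to read off the algebraic multiplicities:
  χ_A(x) = (x + 1)^3

Step 2 — compute geometric multiplicities via the rank-nullity identity g(λ) = n − rank(A − λI):
  rank(A − (-1)·I) = 1, so dim ker(A − (-1)·I) = n − 1 = 2

Summary:
  λ = -1: algebraic multiplicity = 3, geometric multiplicity = 2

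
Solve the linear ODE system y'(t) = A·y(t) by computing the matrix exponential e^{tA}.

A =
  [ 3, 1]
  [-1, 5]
e^{tA} =
  [-t*exp(4*t) + exp(4*t), t*exp(4*t)]
  [-t*exp(4*t), t*exp(4*t) + exp(4*t)]

Strategy: write A = P · J · P⁻¹ where J is a Jordan canonical form, so e^{tA} = P · e^{tJ} · P⁻¹, and e^{tJ} can be computed block-by-block.

A has Jordan form
J =
  [4, 1]
  [0, 4]
(up to reordering of blocks).

Per-block formulas:
  For a 2×2 Jordan block J_2(4): exp(t · J_2(4)) = e^(4t)·(I + t·N), where N is the 2×2 nilpotent shift.

After assembling e^{tJ} and conjugating by P, we get:

e^{tA} =
  [-t*exp(4*t) + exp(4*t), t*exp(4*t)]
  [-t*exp(4*t), t*exp(4*t) + exp(4*t)]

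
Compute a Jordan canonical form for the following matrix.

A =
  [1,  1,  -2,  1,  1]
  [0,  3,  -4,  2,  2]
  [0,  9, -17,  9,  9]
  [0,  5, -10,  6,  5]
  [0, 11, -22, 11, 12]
J_2(1) ⊕ J_1(1) ⊕ J_1(1) ⊕ J_1(1)

The characteristic polynomial is
  det(x·I − A) = x^5 - 5*x^4 + 10*x^3 - 10*x^2 + 5*x - 1 = (x - 1)^5

Eigenvalues and multiplicities (the geometric multiplicity of λ is n − rank(A − λI), which equals the number of Jordan blocks for λ):
  λ = 1: algebraic multiplicity = 5, geometric multiplicity = 4

Determining the block sizes for each eigenvalue:
  λ = 1: 4 blocks summing to 5 forces exactly one block of size 2 and the rest size 1 → block sizes [2, 1, 1, 1]

Assembling the blocks gives a Jordan form
J =
  [1, 1, 0, 0, 0]
  [0, 1, 0, 0, 0]
  [0, 0, 1, 0, 0]
  [0, 0, 0, 1, 0]
  [0, 0, 0, 0, 1]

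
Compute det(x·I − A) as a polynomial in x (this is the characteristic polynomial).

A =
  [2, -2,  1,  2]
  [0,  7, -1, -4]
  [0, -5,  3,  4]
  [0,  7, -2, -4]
x^4 - 8*x^3 + 24*x^2 - 32*x + 16

Expanding det(x·I − A) (e.g. by cofactor expansion or by noting that A is similar to its Jordan form J, which has the same characteristic polynomial as A) gives
  χ_A(x) = x^4 - 8*x^3 + 24*x^2 - 32*x + 16
which factors as (x - 2)^4. The eigenvalues (with algebraic multiplicities) are λ = 2 with multiplicity 4.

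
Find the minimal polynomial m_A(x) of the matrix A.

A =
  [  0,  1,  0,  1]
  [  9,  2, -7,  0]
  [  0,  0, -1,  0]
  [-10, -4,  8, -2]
x^4 + x^3 - 3*x^2 - 5*x - 2

The characteristic polynomial is χ_A(x) = (x - 2)*(x + 1)^3, so the eigenvalues are known. The minimal polynomial is
  m_A(x) = Π_λ (x − λ)^{k_λ}
where k_λ is the size of the *largest* Jordan block for λ (equivalently, the smallest k with (A − λI)^k v = 0 for every generalised eigenvector v of λ).

  λ = -1: largest Jordan block has size 3, contributing (x + 1)^3
  λ = 2: largest Jordan block has size 1, contributing (x − 2)

So m_A(x) = (x - 2)*(x + 1)^3 = x^4 + x^3 - 3*x^2 - 5*x - 2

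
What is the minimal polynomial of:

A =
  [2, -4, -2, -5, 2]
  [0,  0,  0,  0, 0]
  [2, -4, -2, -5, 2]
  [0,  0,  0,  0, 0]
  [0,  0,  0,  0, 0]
x^2

The characteristic polynomial is χ_A(x) = x^5, so the eigenvalues are known. The minimal polynomial is
  m_A(x) = Π_λ (x − λ)^{k_λ}
where k_λ is the size of the *largest* Jordan block for λ (equivalently, the smallest k with (A − λI)^k v = 0 for every generalised eigenvector v of λ).

  λ = 0: largest Jordan block has size 2, contributing (x − 0)^2

So m_A(x) = x^2 = x^2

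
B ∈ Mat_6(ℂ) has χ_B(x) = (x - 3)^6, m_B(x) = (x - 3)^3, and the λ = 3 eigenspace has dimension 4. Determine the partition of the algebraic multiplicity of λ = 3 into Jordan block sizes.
Block sizes for λ = 3: [3, 1, 1, 1]

Step 1 — from the characteristic polynomial, algebraic multiplicity of λ = 3 is 6. From dim ker(B − (3)·I) = 4, there are exactly 4 Jordan blocks for λ = 3.
Step 2 — from the minimal polynomial, the factor (x − 3)^3 tells us the largest block for λ = 3 has size 3.
Step 3 — with total size 6, 4 blocks, and largest block 3, the block sizes (in nonincreasing order) are [3, 1, 1, 1].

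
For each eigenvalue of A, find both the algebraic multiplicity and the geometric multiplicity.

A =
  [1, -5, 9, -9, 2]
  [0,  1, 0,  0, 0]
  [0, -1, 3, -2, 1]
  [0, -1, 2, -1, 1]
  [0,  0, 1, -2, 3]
λ = 1: alg = 3, geom = 2; λ = 2: alg = 2, geom = 1

Step 1 — factor the characteristic polynomial to read off the algebraic multiplicities:
  χ_A(x) = (x - 2)^2*(x - 1)^3

Step 2 — compute geometric multiplicities via the rank-nullity identity g(λ) = n − rank(A − λI):
  rank(A − (1)·I) = 3, so dim ker(A − (1)·I) = n − 3 = 2
  rank(A − (2)·I) = 4, so dim ker(A − (2)·I) = n − 4 = 1

Summary:
  λ = 1: algebraic multiplicity = 3, geometric multiplicity = 2
  λ = 2: algebraic multiplicity = 2, geometric multiplicity = 1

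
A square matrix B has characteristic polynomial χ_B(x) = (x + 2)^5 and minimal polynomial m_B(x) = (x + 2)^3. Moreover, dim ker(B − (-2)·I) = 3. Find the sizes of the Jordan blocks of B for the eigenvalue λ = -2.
Block sizes for λ = -2: [3, 1, 1]

Step 1 — from the characteristic polynomial, algebraic multiplicity of λ = -2 is 5. From dim ker(B − (-2)·I) = 3, there are exactly 3 Jordan blocks for λ = -2.
Step 2 — from the minimal polynomial, the factor (x + 2)^3 tells us the largest block for λ = -2 has size 3.
Step 3 — with total size 5, 3 blocks, and largest block 3, the block sizes (in nonincreasing order) are [3, 1, 1].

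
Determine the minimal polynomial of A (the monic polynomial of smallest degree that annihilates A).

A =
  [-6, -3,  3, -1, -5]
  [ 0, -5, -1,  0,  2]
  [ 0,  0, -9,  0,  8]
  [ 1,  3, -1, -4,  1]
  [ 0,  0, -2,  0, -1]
x^3 + 15*x^2 + 75*x + 125

The characteristic polynomial is χ_A(x) = (x + 5)^5, so the eigenvalues are known. The minimal polynomial is
  m_A(x) = Π_λ (x − λ)^{k_λ}
where k_λ is the size of the *largest* Jordan block for λ (equivalently, the smallest k with (A − λI)^k v = 0 for every generalised eigenvector v of λ).

  λ = -5: largest Jordan block has size 3, contributing (x + 5)^3

So m_A(x) = (x + 5)^3 = x^3 + 15*x^2 + 75*x + 125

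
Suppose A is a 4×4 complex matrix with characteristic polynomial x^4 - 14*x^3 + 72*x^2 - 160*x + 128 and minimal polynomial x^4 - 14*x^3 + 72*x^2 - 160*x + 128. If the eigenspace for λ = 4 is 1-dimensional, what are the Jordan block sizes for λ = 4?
Block sizes for λ = 4: [3]

Step 1 — from the characteristic polynomial, algebraic multiplicity of λ = 4 is 3. From dim ker(A − (4)·I) = 1, there are exactly 1 Jordan blocks for λ = 4.
Step 2 — from the minimal polynomial, the factor (x − 4)^3 tells us the largest block for λ = 4 has size 3.
Step 3 — with total size 3, 1 blocks, and largest block 3, the block sizes (in nonincreasing order) are [3].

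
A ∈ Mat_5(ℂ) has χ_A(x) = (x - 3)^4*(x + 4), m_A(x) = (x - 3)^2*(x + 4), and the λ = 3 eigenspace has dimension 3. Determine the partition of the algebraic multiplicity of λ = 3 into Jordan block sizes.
Block sizes for λ = 3: [2, 1, 1]

Step 1 — from the characteristic polynomial, algebraic multiplicity of λ = 3 is 4. From dim ker(A − (3)·I) = 3, there are exactly 3 Jordan blocks for λ = 3.
Step 2 — from the minimal polynomial, the factor (x − 3)^2 tells us the largest block for λ = 3 has size 2.
Step 3 — with total size 4, 3 blocks, and largest block 2, the block sizes (in nonincreasing order) are [2, 1, 1].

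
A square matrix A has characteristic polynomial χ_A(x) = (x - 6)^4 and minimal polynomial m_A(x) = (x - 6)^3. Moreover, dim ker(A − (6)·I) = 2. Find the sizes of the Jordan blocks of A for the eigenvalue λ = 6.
Block sizes for λ = 6: [3, 1]

Step 1 — from the characteristic polynomial, algebraic multiplicity of λ = 6 is 4. From dim ker(A − (6)·I) = 2, there are exactly 2 Jordan blocks for λ = 6.
Step 2 — from the minimal polynomial, the factor (x − 6)^3 tells us the largest block for λ = 6 has size 3.
Step 3 — with total size 4, 2 blocks, and largest block 3, the block sizes (in nonincreasing order) are [3, 1].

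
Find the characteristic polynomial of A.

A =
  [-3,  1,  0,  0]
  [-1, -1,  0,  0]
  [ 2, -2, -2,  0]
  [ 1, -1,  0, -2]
x^4 + 8*x^3 + 24*x^2 + 32*x + 16

Expanding det(x·I − A) (e.g. by cofactor expansion or by noting that A is similar to its Jordan form J, which has the same characteristic polynomial as A) gives
  χ_A(x) = x^4 + 8*x^3 + 24*x^2 + 32*x + 16
which factors as (x + 2)^4. The eigenvalues (with algebraic multiplicities) are λ = -2 with multiplicity 4.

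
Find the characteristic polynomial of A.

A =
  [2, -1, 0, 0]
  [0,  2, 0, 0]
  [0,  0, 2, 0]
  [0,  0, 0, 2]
x^4 - 8*x^3 + 24*x^2 - 32*x + 16

Expanding det(x·I − A) (e.g. by cofactor expansion or by noting that A is similar to its Jordan form J, which has the same characteristic polynomial as A) gives
  χ_A(x) = x^4 - 8*x^3 + 24*x^2 - 32*x + 16
which factors as (x - 2)^4. The eigenvalues (with algebraic multiplicities) are λ = 2 with multiplicity 4.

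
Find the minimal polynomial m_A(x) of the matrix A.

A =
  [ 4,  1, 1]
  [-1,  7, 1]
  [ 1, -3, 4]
x^3 - 15*x^2 + 75*x - 125

The characteristic polynomial is χ_A(x) = (x - 5)^3, so the eigenvalues are known. The minimal polynomial is
  m_A(x) = Π_λ (x − λ)^{k_λ}
where k_λ is the size of the *largest* Jordan block for λ (equivalently, the smallest k with (A − λI)^k v = 0 for every generalised eigenvector v of λ).

  λ = 5: largest Jordan block has size 3, contributing (x − 5)^3

So m_A(x) = (x - 5)^3 = x^3 - 15*x^2 + 75*x - 125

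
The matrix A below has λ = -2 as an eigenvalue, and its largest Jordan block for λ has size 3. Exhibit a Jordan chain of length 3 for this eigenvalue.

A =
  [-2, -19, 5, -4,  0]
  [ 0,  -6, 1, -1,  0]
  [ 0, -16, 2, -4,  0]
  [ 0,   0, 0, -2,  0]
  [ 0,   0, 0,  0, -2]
A Jordan chain for λ = -2 of length 3:
v_1 = (-4, 0, 0, 0, 0)ᵀ
v_2 = (-19, -4, -16, 0, 0)ᵀ
v_3 = (0, 1, 0, 0, 0)ᵀ

Let N = A − (-2)·I. We want v_3 with N^3 v_3 = 0 but N^2 v_3 ≠ 0; then v_{j-1} := N · v_j for j = 3, …, 2.

Pick v_3 = (0, 1, 0, 0, 0)ᵀ.
Then v_2 = N · v_3 = (-19, -4, -16, 0, 0)ᵀ.
Then v_1 = N · v_2 = (-4, 0, 0, 0, 0)ᵀ.

Sanity check: (A − (-2)·I) v_1 = (0, 0, 0, 0, 0)ᵀ = 0. ✓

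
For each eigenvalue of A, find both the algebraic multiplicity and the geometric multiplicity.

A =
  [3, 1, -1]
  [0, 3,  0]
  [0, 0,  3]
λ = 3: alg = 3, geom = 2

Step 1 — factor the characteristic polynomial to read off the algebraic multiplicities:
  χ_A(x) = (x - 3)^3

Step 2 — compute geometric multiplicities via the rank-nullity identity g(λ) = n − rank(A − λI):
  rank(A − (3)·I) = 1, so dim ker(A − (3)·I) = n − 1 = 2

Summary:
  λ = 3: algebraic multiplicity = 3, geometric multiplicity = 2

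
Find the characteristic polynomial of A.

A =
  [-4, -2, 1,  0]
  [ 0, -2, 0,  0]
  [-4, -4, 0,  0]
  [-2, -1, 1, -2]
x^4 + 8*x^3 + 24*x^2 + 32*x + 16

Expanding det(x·I − A) (e.g. by cofactor expansion or by noting that A is similar to its Jordan form J, which has the same characteristic polynomial as A) gives
  χ_A(x) = x^4 + 8*x^3 + 24*x^2 + 32*x + 16
which factors as (x + 2)^4. The eigenvalues (with algebraic multiplicities) are λ = -2 with multiplicity 4.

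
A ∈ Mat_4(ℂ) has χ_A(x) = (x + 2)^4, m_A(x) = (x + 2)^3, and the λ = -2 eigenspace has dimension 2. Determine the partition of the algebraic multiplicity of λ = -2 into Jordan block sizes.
Block sizes for λ = -2: [3, 1]

Step 1 — from the characteristic polynomial, algebraic multiplicity of λ = -2 is 4. From dim ker(A − (-2)·I) = 2, there are exactly 2 Jordan blocks for λ = -2.
Step 2 — from the minimal polynomial, the factor (x + 2)^3 tells us the largest block for λ = -2 has size 3.
Step 3 — with total size 4, 2 blocks, and largest block 3, the block sizes (in nonincreasing order) are [3, 1].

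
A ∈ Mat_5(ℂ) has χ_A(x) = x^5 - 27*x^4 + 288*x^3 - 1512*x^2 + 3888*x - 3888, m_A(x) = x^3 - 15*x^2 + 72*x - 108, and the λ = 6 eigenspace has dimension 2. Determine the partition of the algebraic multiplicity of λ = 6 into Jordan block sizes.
Block sizes for λ = 6: [2, 2]

Step 1 — from the characteristic polynomial, algebraic multiplicity of λ = 6 is 4. From dim ker(A − (6)·I) = 2, there are exactly 2 Jordan blocks for λ = 6.
Step 2 — from the minimal polynomial, the factor (x − 6)^2 tells us the largest block for λ = 6 has size 2.
Step 3 — with total size 4, 2 blocks, and largest block 2, the block sizes (in nonincreasing order) are [2, 2].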